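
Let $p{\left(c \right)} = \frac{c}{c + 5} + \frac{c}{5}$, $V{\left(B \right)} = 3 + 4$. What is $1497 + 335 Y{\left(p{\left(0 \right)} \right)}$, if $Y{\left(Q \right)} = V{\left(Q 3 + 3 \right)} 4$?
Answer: $10877$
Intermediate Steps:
$V{\left(B \right)} = 7$
$p{\left(c \right)} = \frac{c}{5} + \frac{c}{5 + c}$ ($p{\left(c \right)} = \frac{c}{5 + c} + c \frac{1}{5} = \frac{c}{5 + c} + \frac{c}{5} = \frac{c}{5} + \frac{c}{5 + c}$)
$Y{\left(Q \right)} = 28$ ($Y{\left(Q \right)} = 7 \cdot 4 = 28$)
$1497 + 335 Y{\left(p{\left(0 \right)} \right)} = 1497 + 335 \cdot 28 = 1497 + 9380 = 10877$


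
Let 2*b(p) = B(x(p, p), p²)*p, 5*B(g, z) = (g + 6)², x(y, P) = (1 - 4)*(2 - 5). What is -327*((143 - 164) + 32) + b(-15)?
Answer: -7869/2 ≈ -3934.5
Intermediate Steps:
x(y, P) = 9 (x(y, P) = -3*(-3) = 9)
B(g, z) = (6 + g)²/5 (B(g, z) = (g + 6)²/5 = (6 + g)²/5)
b(p) = 45*p/2 (b(p) = (((6 + 9)²/5)*p)/2 = (((⅕)*15²)*p)/2 = (((⅕)*225)*p)/2 = (45*p)/2 = 45*p/2)
-327*((143 - 164) + 32) + b(-15) = -327*((143 - 164) + 32) + (45/2)*(-15) = -327*(-21 + 32) - 675/2 = -327*11 - 675/2 = -3597 - 675/2 = -7869/2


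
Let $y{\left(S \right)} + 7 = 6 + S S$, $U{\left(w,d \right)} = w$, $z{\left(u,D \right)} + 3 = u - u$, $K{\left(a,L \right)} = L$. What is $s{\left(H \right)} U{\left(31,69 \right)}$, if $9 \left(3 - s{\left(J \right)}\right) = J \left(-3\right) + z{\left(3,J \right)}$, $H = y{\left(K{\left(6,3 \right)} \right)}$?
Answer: $186$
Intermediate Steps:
$z{\left(u,D \right)} = -3$ ($z{\left(u,D \right)} = -3 + \left(u - u\right) = -3 + 0 = -3$)
$y{\left(S \right)} = -1 + S^{2}$ ($y{\left(S \right)} = -7 + \left(6 + S S\right) = -7 + \left(6 + S^{2}\right) = -1 + S^{2}$)
$H = 8$ ($H = -1 + 3^{2} = -1 + 9 = 8$)
$s{\left(J \right)} = \frac{10}{3} + \frac{J}{3}$ ($s{\left(J \right)} = 3 - \frac{J \left(-3\right) - 3}{9} = 3 - \frac{- 3 J - 3}{9} = 3 - \frac{-3 - 3 J}{9} = 3 + \left(\frac{1}{3} + \frac{J}{3}\right) = \frac{10}{3} + \frac{J}{3}$)
$s{\left(H \right)} U{\left(31,69 \right)} = \left(\frac{10}{3} + \frac{1}{3} \cdot 8\right) 31 = \left(\frac{10}{3} + \frac{8}{3}\right) 31 = 6 \cdot 31 = 186$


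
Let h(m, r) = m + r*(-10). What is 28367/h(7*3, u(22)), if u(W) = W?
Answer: -28367/199 ≈ -142.55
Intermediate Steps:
h(m, r) = m - 10*r
28367/h(7*3, u(22)) = 28367/(7*3 - 10*22) = 28367/(21 - 220) = 28367/(-199) = 28367*(-1/199) = -28367/199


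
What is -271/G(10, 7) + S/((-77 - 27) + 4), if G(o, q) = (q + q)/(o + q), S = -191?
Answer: -229013/700 ≈ -327.16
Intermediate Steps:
G(o, q) = 2*q/(o + q) (G(o, q) = (2*q)/(o + q) = 2*q/(o + q))
-271/G(10, 7) + S/((-77 - 27) + 4) = -271/(2*7/(10 + 7)) - 191/((-77 - 27) + 4) = -271/(2*7/17) - 191/(-104 + 4) = -271/(2*7*(1/17)) - 191/(-100) = -271/14/17 - 191*(-1/100) = -271*17/14 + 191/100 = -4607/14 + 191/100 = -229013/700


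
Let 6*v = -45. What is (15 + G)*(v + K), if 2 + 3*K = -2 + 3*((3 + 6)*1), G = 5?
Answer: 10/3 ≈ 3.3333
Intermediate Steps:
v = -15/2 (v = (⅙)*(-45) = -15/2 ≈ -7.5000)
K = 23/3 (K = -⅔ + (-2 + 3*((3 + 6)*1))/3 = -⅔ + (-2 + 3*(9*1))/3 = -⅔ + (-2 + 3*9)/3 = -⅔ + (-2 + 27)/3 = -⅔ + (⅓)*25 = -⅔ + 25/3 = 23/3 ≈ 7.6667)
(15 + G)*(v + K) = (15 + 5)*(-15/2 + 23/3) = 20*(⅙) = 10/3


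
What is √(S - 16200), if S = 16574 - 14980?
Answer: I*√14606 ≈ 120.86*I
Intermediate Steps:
S = 1594
√(S - 16200) = √(1594 - 16200) = √(-14606) = I*√14606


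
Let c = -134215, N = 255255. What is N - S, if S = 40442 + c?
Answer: 349028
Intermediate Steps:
S = -93773 (S = 40442 - 134215 = -93773)
N - S = 255255 - 1*(-93773) = 255255 + 93773 = 349028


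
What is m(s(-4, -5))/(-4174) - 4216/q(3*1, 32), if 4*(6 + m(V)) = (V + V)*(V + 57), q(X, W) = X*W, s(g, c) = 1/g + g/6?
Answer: -52783621/1202112 ≈ -43.909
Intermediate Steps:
s(g, c) = 1/g + g/6 (s(g, c) = 1/g + g*(⅙) = 1/g + g/6)
q(X, W) = W*X
m(V) = -6 + V*(57 + V)/2 (m(V) = -6 + ((V + V)*(V + 57))/4 = -6 + ((2*V)*(57 + V))/4 = -6 + (2*V*(57 + V))/4 = -6 + V*(57 + V)/2)
m(s(-4, -5))/(-4174) - 4216/q(3*1, 32) = (-6 + (1/(-4) + (⅙)*(-4))²/2 + 57*(1/(-4) + (⅙)*(-4))/2)/(-4174) - 4216/(32*(3*1)) = (-6 + (-¼ - ⅔)²/2 + 57*(-¼ - ⅔)/2)*(-1/4174) - 4216/(32*3) = (-6 + (-11/12)²/2 + (57/2)*(-11/12))*(-1/4174) - 4216/96 = (-6 + (½)*(121/144) - 209/8)*(-1/4174) - 4216*1/96 = (-6 + 121/288 - 209/8)*(-1/4174) - 527/12 = -9131/288*(-1/4174) - 527/12 = 9131/1202112 - 527/12 = -52783621/1202112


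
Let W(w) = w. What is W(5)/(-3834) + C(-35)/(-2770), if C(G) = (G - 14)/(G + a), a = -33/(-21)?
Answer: -253109/138062340 ≈ -0.0018333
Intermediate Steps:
a = 11/7 (a = -33*(-1/21) = 11/7 ≈ 1.5714)
C(G) = (-14 + G)/(11/7 + G) (C(G) = (G - 14)/(G + 11/7) = (-14 + G)/(11/7 + G))
W(5)/(-3834) + C(-35)/(-2770) = 5/(-3834) + (7*(-14 - 35)/(11 + 7*(-35)))/(-2770) = 5*(-1/3834) + (7*(-49)/(11 - 245))*(-1/2770) = -5/3834 + (7*(-49)/(-234))*(-1/2770) = -5/3834 + (7*(-1/234)*(-49))*(-1/2770) = -5/3834 + (343/234)*(-1/2770) = -5/3834 - 343/648180 = -253109/138062340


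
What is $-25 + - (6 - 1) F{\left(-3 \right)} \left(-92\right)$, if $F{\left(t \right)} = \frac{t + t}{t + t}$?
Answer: $435$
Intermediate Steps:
$F{\left(t \right)} = 1$ ($F{\left(t \right)} = \frac{2 t}{2 t} = 2 t \frac{1}{2 t} = 1$)
$-25 + - (6 - 1) F{\left(-3 \right)} \left(-92\right) = -25 + - (6 - 1) 1 \left(-92\right) = -25 + \left(-1\right) 5 \cdot 1 \left(-92\right) = -25 + \left(-5\right) 1 \left(-92\right) = -25 - -460 = -25 + 460 = 435$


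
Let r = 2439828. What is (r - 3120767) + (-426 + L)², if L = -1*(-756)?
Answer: -572039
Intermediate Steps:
L = 756
(r - 3120767) + (-426 + L)² = (2439828 - 3120767) + (-426 + 756)² = -680939 + 330² = -680939 + 108900 = -572039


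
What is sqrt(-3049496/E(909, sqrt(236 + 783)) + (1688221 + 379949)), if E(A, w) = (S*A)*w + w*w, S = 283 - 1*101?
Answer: sqrt(355279274542434060 + 2144399632946*sqrt(1019))/(1019*sqrt(165438 + sqrt(1019))) ≈ 1438.1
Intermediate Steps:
S = 182 (S = 283 - 101 = 182)
E(A, w) = w**2 + 182*A*w (E(A, w) = (182*A)*w + w*w = 182*A*w + w**2 = w**2 + 182*A*w)
sqrt(-3049496/E(909, sqrt(236 + 783)) + (1688221 + 379949)) = sqrt(-3049496*1/(sqrt(236 + 783)*(sqrt(236 + 783) + 182*909)) + (1688221 + 379949)) = sqrt(-3049496*sqrt(1019)/(1019*(sqrt(1019) + 165438)) + 2068170) = sqrt(-3049496*sqrt(1019)/(1019*(165438 + sqrt(1019))) + 2068170) = sqrt(2068170 - 3049496*sqrt(1019)/(1019*(165438 + sqrt(1019))))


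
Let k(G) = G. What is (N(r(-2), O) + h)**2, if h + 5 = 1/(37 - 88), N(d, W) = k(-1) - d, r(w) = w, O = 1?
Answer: 42025/2601 ≈ 16.157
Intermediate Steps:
N(d, W) = -1 - d
h = -256/51 (h = -5 + 1/(37 - 88) = -5 + 1/(-51) = -5 - 1/51 = -256/51 ≈ -5.0196)
(N(r(-2), O) + h)**2 = ((-1 - 1*(-2)) - 256/51)**2 = ((-1 + 2) - 256/51)**2 = (1 - 256/51)**2 = (-205/51)**2 = 42025/2601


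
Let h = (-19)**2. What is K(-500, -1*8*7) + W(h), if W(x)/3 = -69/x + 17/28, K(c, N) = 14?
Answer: 154127/10108 ≈ 15.248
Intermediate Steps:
h = 361
W(x) = 51/28 - 207/x (W(x) = 3*(-69/x + 17/28) = 3*(17/28 - 69/x) = 51/28 - 207/x)
K(-500, -1*8*7) + W(h) = 14 + (51/28 - 207/361) = 14 + 12615/10108 = 154127/10108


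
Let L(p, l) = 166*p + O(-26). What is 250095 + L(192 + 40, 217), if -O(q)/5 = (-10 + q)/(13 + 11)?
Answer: 577229/2 ≈ 2.8861e+5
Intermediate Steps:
O(q) = 25/12 - 5*q/24 (O(q) = -5*(-10 + q)/(13 + 11) = -5*(-10 + q)/24 = -5*(-5/12 + q/24) = 25/12 - 5*q/24)
L(p, l) = 15/2 + 166*p (L(p, l) = 166*p + (25/12 - 5/24*(-26)) = 166*p + (25/12 + 65/12) = 166*p + 15/2 = 15/2 + 166*p)
250095 + L(192 + 40, 217) = 250095 + (15/2 + 166*(192 + 40)) = 250095 + (15/2 + 166*232) = 250095 + (15/2 + 38512) = 250095 + 77039/2 = 577229/2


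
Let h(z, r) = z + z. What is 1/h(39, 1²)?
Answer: 1/78 ≈ 0.012821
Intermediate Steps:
h(z, r) = 2*z
1/h(39, 1²) = 1/(2*39) = 1/78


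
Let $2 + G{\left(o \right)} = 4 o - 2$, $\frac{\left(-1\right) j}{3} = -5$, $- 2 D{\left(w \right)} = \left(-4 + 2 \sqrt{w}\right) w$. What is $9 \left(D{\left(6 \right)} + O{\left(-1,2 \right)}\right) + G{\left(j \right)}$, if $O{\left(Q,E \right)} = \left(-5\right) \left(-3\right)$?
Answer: $299 - 54 \sqrt{6} \approx 166.73$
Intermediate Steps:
$O{\left(Q,E \right)} = 15$
$D{\left(w \right)} = - \frac{w \left(-4 + 2 \sqrt{w}\right)}{2}$ ($D{\left(w \right)} = - \frac{\left(-4 + 2 \sqrt{w}\right) w}{2} = - \frac{w \left(-4 + 2 \sqrt{w}\right)}{2}$)
$j = 15$ ($j = \left(-3\right) \left(-5\right) = 15$)
$G{\left(o \right)} = -4 + 4 o$ ($G{\left(o \right)} = -2 + \left(4 o - 2\right) = -2 + \left(-2 + 4 o\right) = -4 + 4 o$)
$9 \left(D{\left(6 \right)} + O{\left(-1,2 \right)}\right) + G{\left(j \right)} = 9 \left(\left(- 6^{\frac{3}{2}} + 2 \cdot 6\right) + 15\right) + \left(-4 + 4 \cdot 15\right) = 9 \left(\left(- 6 \sqrt{6} + 12\right) + 15\right) + \left(-4 + 60\right) = 9 \left(\left(- 6 \sqrt{6} + 12\right) + 15\right) + 56 = 9 \left(\left(12 - 6 \sqrt{6}\right) + 15\right) + 56 = 9 \left(27 - 6 \sqrt{6}\right) + 56 = \left(243 - 54 \sqrt{6}\right) + 56 = 299 - 54 \sqrt{6}$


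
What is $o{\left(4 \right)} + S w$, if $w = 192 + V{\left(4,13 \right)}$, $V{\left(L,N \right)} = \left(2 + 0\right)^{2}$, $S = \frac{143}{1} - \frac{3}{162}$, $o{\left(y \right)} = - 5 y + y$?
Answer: $\frac{756226}{27} \approx 28008.0$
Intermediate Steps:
$o{\left(y \right)} = - 4 y$
$S = \frac{7721}{54}$ ($S = 143 \cdot 1 - \frac{1}{54} = 143 - \frac{1}{54} = \frac{7721}{54} \approx 142.98$)
$V{\left(L,N \right)} = 4$ ($V{\left(L,N \right)} = 2^{2} = 4$)
$w = 196$ ($w = 192 + 4 = 196$)
$o{\left(4 \right)} + S w = \left(-4\right) 4 + \frac{7721}{54} \cdot 196 = -16 + \frac{756658}{27} = \frac{756226}{27}$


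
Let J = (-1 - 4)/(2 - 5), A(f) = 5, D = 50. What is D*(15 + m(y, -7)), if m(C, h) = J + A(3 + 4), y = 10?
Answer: 3250/3 ≈ 1083.3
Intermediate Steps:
J = 5/3 (J = -5/(-3) = -5*(-1/3) = 5/3 ≈ 1.6667)
m(C, h) = 20/3 (m(C, h) = 5/3 + 5 = 20/3)
D*(15 + m(y, -7)) = 50*(15 + 20/3) = 50*(65/3) = 3250/3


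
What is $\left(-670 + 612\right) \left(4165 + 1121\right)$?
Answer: $-306588$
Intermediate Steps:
$\left(-670 + 612\right) \left(4165 + 1121\right) = \left(-58\right) 5286 = -306588$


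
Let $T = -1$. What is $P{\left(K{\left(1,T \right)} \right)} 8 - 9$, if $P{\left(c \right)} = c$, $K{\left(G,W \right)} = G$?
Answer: $-1$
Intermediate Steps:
$P{\left(K{\left(1,T \right)} \right)} 8 - 9 = 1 \cdot 8 - 9 = 8 - 9 = -1$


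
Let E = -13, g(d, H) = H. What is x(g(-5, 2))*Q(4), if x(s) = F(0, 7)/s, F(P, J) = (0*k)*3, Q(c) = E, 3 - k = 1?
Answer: 0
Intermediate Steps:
k = 2 (k = 3 - 1*1 = 3 - 1 = 2)
Q(c) = -13
F(P, J) = 0 (F(P, J) = (0*2)*3 = 0*3 = 0)
x(s) = 0 (x(s) = 0/s = 0)
x(g(-5, 2))*Q(4) = 0*(-13) = 0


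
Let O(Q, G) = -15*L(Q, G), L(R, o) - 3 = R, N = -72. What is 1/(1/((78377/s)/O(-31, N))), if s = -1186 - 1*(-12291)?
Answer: 78377/4664100 ≈ 0.016804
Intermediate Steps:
s = 11105 (s = -1186 + 12291 = 11105)
L(R, o) = 3 + R
O(Q, G) = -45 - 15*Q (O(Q, G) = -15*(3 + Q) = -45 - 15*Q)
1/(1/((78377/s)/O(-31, N))) = 1/(1/((78377/11105)/(-45 - 15*(-31)))) = 1/(1/((78377*(1/11105))/(-45 + 465))) = 1/(1/((78377/11105)/420)) = 1/(1/((78377/11105)*(1/420))) = 1/(1/(78377/4664100)) = 1/(4664100/78377) = 78377/4664100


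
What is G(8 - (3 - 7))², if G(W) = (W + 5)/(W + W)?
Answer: 289/576 ≈ 0.50174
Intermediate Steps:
G(W) = (5 + W)/(2*W) (G(W) = (5 + W)/((2*W)) = (5 + W)*(1/(2*W)) = (5 + W)/(2*W))
G(8 - (3 - 7))² = ((5 + (8 - (3 - 7)))/(2*(8 - (3 - 7))))² = ((5 + (8 - 1*(-4)))/(2*(8 - 1*(-4))))² = ((5 + (8 + 4))/(2*(8 + 4)))² = ((½)*(5 + 12)/12)² = ((½)*(1/12)*17)² = (17/24)² = 289/576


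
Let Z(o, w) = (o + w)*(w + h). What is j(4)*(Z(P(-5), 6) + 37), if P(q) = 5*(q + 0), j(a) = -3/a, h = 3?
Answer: 201/2 ≈ 100.50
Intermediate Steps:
P(q) = 5*q
Z(o, w) = (3 + w)*(o + w) (Z(o, w) = (o + w)*(w + 3) = (o + w)*(3 + w) = (3 + w)*(o + w))
j(4)*(Z(P(-5), 6) + 37) = (-3/4)*((6² + 3*(5*(-5)) + 3*6 + (5*(-5))*6) + 37) = (-3*¼)*((36 + 3*(-25) + 18 - 25*6) + 37) = -3*((36 - 75 + 18 - 150) + 37)/4 = -3*(-171 + 37)/4 = -¾*(-134) = 201/2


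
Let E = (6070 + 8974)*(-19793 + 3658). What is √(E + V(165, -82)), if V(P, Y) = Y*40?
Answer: 2*I*√60684555 ≈ 15580.0*I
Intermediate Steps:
V(P, Y) = 40*Y
E = -242734940 (E = 15044*(-16135) = -242734940)
√(E + V(165, -82)) = √(-242734940 + 40*(-82)) = √(-242734940 - 3280) = √(-242738220) = 2*I*√60684555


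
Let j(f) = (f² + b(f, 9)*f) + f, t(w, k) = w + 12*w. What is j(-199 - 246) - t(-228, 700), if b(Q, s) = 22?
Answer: 190754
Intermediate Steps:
t(w, k) = 13*w
j(f) = f² + 23*f (j(f) = (f² + 22*f) + f = f² + 23*f)
j(-199 - 246) - t(-228, 700) = (-199 - 246)*(23 + (-199 - 246)) - 13*(-228) = -445*(23 - 445) - 1*(-2964) = -445*(-422) + 2964 = 187790 + 2964 = 190754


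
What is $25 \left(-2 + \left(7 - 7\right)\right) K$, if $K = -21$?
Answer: $1050$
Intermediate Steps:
$25 \left(-2 + \left(7 - 7\right)\right) K = 25 \left(-2 + \left(7 - 7\right)\right) \left(-21\right) = 25 \left(-2 + 0\right) \left(-21\right) = 25 \left(\left(-2\right) \left(-21\right)\right) = 25 \cdot 42 = 1050$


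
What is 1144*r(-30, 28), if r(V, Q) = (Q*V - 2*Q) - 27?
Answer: -1055912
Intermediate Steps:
r(V, Q) = -27 - 2*Q + Q*V (r(V, Q) = (-2*Q + Q*V) - 27 = -27 - 2*Q + Q*V)
1144*r(-30, 28) = 1144*(-27 - 2*28 + 28*(-30)) = 1144*(-27 - 56 - 840) = 1144*(-923) = -1055912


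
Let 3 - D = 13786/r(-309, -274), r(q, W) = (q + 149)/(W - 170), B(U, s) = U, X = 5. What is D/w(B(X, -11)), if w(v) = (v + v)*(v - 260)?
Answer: 255021/17000 ≈ 15.001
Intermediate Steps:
r(q, W) = (149 + q)/(-170 + W)
w(v) = 2*v*(-260 + v) (w(v) = (2*v)*(-260 + v) = 2*v*(-260 + v))
D = -765063/20 (D = 3 - 13786/((149 - 309)/(-170 - 274)) = 3 - 13786/(-160/(-444)) = 3 - 13786/((-1/444*(-160))) = 3 - 13786/40/111 = 3 - 13786*111/40 = 3 - 1*765123/20 = 3 - 765123/20 = -765063/20 ≈ -38253.)
D/w(B(X, -11)) = -765063*1/(10*(-260 + 5))/20 = -765063/(20*(2*5*(-255))) = -765063/20/(-2550) = -765063/20*(-1/2550) = 255021/17000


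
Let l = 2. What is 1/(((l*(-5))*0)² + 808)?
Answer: 1/808 ≈ 0.0012376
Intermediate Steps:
1/(((l*(-5))*0)² + 808) = 1/(((2*(-5))*0)² + 808) = 1/((-10*0)² + 808) = 1/(0² + 808) = 1/(0 + 808) = 1/808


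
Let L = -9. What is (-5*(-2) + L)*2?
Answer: 2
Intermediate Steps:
(-5*(-2) + L)*2 = (-5*(-2) - 9)*2 = (10 - 9)*2 = 1*2 = 2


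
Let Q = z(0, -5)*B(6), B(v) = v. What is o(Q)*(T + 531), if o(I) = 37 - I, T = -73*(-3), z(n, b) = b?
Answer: 50250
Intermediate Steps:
Q = -30 (Q = -5*6 = -30)
T = 219
o(Q)*(T + 531) = (37 - 1*(-30))*(219 + 531) = (37 + 30)*750 = 67*750 = 50250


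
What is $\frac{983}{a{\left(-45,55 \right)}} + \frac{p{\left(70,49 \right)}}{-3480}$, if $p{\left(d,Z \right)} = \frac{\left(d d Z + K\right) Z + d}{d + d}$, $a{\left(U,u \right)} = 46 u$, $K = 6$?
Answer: $- \frac{13074643}{550275} \approx -23.76$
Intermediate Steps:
$p{\left(d,Z \right)} = \frac{d + Z \left(6 + Z d^{2}\right)}{2 d}$ ($p{\left(d,Z \right)} = \frac{\left(d d Z + 6\right) Z + d}{d + d} = \frac{\left(d^{2} Z + 6\right) Z + d}{2 d} = \left(\left(Z d^{2} + 6\right) Z + d\right) \frac{1}{2 d} = \left(\left(6 + Z d^{2}\right) Z + d\right) \frac{1}{2 d} = \left(Z \left(6 + Z d^{2}\right) + d\right) \frac{1}{2 d} = \left(d + Z \left(6 + Z d^{2}\right)\right) \frac{1}{2 d} = \frac{d + Z \left(6 + Z d^{2}\right)}{2 d}$)
$\frac{983}{a{\left(-45,55 \right)}} + \frac{p{\left(70,49 \right)}}{-3480} = \frac{983}{46 \cdot 55} + \frac{\frac{1}{2} \cdot \frac{1}{70} \left(6 \cdot 49 + 70 \left(1 + 70 \cdot 49^{2}\right)\right)}{-3480} = \frac{983}{2530} + \frac{1}{2} \cdot \frac{1}{70} \left(294 + 70 \left(1 + 70 \cdot 2401\right)\right) \left(- \frac{1}{3480}\right) = 983 \cdot \frac{1}{2530} + \frac{1}{2} \cdot \frac{1}{70} \left(294 + 70 \left(1 + 168070\right)\right) \left(- \frac{1}{3480}\right) = \frac{983}{2530} + \frac{1}{2} \cdot \frac{1}{70} \left(294 + 70 \cdot 168071\right) \left(- \frac{1}{3480}\right) = \frac{983}{2530} + \frac{1}{2} \cdot \frac{1}{70} \left(294 + 11764970\right) \left(- \frac{1}{3480}\right) = \frac{983}{2530} + \frac{1}{2} \cdot \frac{1}{70} \cdot 11765264 \left(- \frac{1}{3480}\right) = \frac{983}{2530} + \frac{420188}{5} \left(- \frac{1}{3480}\right) = \frac{983}{2530} - \frac{105047}{4350} = - \frac{13074643}{550275}$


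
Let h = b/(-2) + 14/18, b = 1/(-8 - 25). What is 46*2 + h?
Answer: 18373/198 ≈ 92.793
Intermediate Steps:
b = -1/33 (b = 1/(-33) = -1/33 ≈ -0.030303)
h = 157/198 (h = -1/33/(-2) + 14/18 = -1/33*(-1/2) + 14*(1/18) = 1/66 + 7/9 = 157/198 ≈ 0.79293)
46*2 + h = 46*2 + 157/198 = 92 + 157/198 = 18373/198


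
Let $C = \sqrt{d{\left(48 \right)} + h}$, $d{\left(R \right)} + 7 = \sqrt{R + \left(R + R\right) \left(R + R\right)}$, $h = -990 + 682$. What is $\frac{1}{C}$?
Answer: $- \frac{i}{\sqrt{315 - 4 \sqrt{579}}} \approx - 0.067612 i$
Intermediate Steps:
$h = -308$
$d{\left(R \right)} = -7 + \sqrt{R + 4 R^{2}}$ ($d{\left(R \right)} = -7 + \sqrt{R + \left(R + R\right) \left(R + R\right)} = -7 + \sqrt{R + 2 R 2 R} = -7 + \sqrt{R + 4 R^{2}}$)
$C = \sqrt{-315 + 4 \sqrt{579}}$ ($C = \sqrt{\left(-7 + \sqrt{48 \left(1 + 4 \cdot 48\right)}\right) - 308} = \sqrt{\left(-7 + \sqrt{48 \left(1 + 192\right)}\right) - 308} = \sqrt{\left(-7 + \sqrt{48 \cdot 193}\right) - 308} = \sqrt{\left(-7 + \sqrt{9264}\right) - 308} = \sqrt{\left(-7 + 4 \sqrt{579}\right) - 308} = \sqrt{-315 + 4 \sqrt{579}} \approx 14.79 i$)
$\frac{1}{C} = \frac{1}{\sqrt{-315 + 4 \sqrt{579}}}$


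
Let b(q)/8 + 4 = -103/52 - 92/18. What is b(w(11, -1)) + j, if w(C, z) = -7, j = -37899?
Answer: -4444565/117 ≈ -37988.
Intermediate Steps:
b(q) = -10382/117 (b(q) = -32 + 8*(-103/52 - 92/18) = -32 + 8*(-103*1/52 - 92*1/18) = -32 + 8*(-103/52 - 46/9) = -32 + 8*(-3319/468) = -32 - 6638/117 = -10382/117)
b(w(11, -1)) + j = -10382/117 - 37899 = -4444565/117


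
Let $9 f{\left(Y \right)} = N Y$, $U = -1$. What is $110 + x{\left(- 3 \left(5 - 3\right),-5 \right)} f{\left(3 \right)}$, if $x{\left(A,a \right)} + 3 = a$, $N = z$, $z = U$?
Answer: $\frac{338}{3} \approx 112.67$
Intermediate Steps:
$z = -1$
$N = -1$
$x{\left(A,a \right)} = -3 + a$
$f{\left(Y \right)} = - \frac{Y}{9}$ ($f{\left(Y \right)} = \frac{\left(-1\right) Y}{9} = - \frac{Y}{9}$)
$110 + x{\left(- 3 \left(5 - 3\right),-5 \right)} f{\left(3 \right)} = 110 + \left(-3 - 5\right) \left(\left(- \frac{1}{9}\right) 3\right) = 110 - - \frac{8}{3} = 110 + \frac{8}{3} = \frac{338}{3}$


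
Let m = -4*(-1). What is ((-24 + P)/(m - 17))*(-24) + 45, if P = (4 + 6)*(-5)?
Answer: -1191/13 ≈ -91.615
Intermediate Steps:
P = -50 (P = 10*(-5) = -50)
m = 4
((-24 + P)/(m - 17))*(-24) + 45 = ((-24 - 50)/(4 - 17))*(-24) + 45 = -74/(-13)*(-24) + 45 = -74*(-1/13)*(-24) + 45 = (74/13)*(-24) + 45 = -1776/13 + 45 = -1191/13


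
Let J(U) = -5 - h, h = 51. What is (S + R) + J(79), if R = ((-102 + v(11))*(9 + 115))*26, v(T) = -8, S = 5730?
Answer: -348966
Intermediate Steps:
R = -354640 (R = ((-102 - 8)*(9 + 115))*26 = -110*124*26 = -13640*26 = -354640)
J(U) = -56 (J(U) = -5 - 1*51 = -5 - 51 = -56)
(S + R) + J(79) = (5730 - 354640) - 56 = -348910 - 56 = -348966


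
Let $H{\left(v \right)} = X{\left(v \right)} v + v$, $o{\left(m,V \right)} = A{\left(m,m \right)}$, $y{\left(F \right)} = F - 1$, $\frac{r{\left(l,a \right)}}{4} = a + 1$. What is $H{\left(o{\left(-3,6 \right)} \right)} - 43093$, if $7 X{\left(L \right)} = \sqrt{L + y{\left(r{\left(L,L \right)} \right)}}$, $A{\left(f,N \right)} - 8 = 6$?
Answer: $-43079 + 2 \sqrt{73} \approx -43062.0$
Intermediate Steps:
$A{\left(f,N \right)} = 14$ ($A{\left(f,N \right)} = 8 + 6 = 14$)
$r{\left(l,a \right)} = 4 + 4 a$ ($r{\left(l,a \right)} = 4 \left(a + 1\right) = 4 \left(1 + a\right) = 4 + 4 a$)
$y{\left(F \right)} = -1 + F$ ($y{\left(F \right)} = F - 1 = -1 + F$)
$o{\left(m,V \right)} = 14$
$X{\left(L \right)} = \frac{\sqrt{3 + 5 L}}{7}$ ($X{\left(L \right)} = \frac{\sqrt{L + \left(-1 + \left(4 + 4 L\right)\right)}}{7} = \frac{\sqrt{L + \left(3 + 4 L\right)}}{7} = \frac{\sqrt{3 + 5 L}}{7}$)
$H{\left(v \right)} = v + \frac{v \sqrt{3 + 5 v}}{7}$ ($H{\left(v \right)} = \frac{\sqrt{3 + 5 v}}{7} v + v = \frac{v \sqrt{3 + 5 v}}{7} + v = v + \frac{v \sqrt{3 + 5 v}}{7}$)
$H{\left(o{\left(-3,6 \right)} \right)} - 43093 = \frac{1}{7} \cdot 14 \left(7 + \sqrt{3 + 5 \cdot 14}\right) - 43093 = \frac{1}{7} \cdot 14 \left(7 + \sqrt{3 + 70}\right) - 43093 = \frac{1}{7} \cdot 14 \left(7 + \sqrt{73}\right) - 43093 = \left(14 + 2 \sqrt{73}\right) - 43093 = -43079 + 2 \sqrt{73}$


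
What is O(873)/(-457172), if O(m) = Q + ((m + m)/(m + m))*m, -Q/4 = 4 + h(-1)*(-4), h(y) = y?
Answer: -841/457172 ≈ -0.0018396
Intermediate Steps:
Q = -32 (Q = -4*(4 - 1*(-4)) = -4*(4 + 4) = -4*8 = -32)
O(m) = -32 + m (O(m) = -32 + ((m + m)/(m + m))*m = -32 + ((2*m)/((2*m)))*m = -32 + ((2*m)*(1/(2*m)))*m = -32 + 1*m = -32 + m)
O(873)/(-457172) = (-32 + 873)/(-457172) = 841*(-1/457172) = -841/457172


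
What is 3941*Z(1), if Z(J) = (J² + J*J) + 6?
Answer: 31528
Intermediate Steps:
Z(J) = 6 + 2*J² (Z(J) = (J² + J²) + 6 = 2*J² + 6 = 6 + 2*J²)
3941*Z(1) = 3941*(6 + 2*1²) = 3941*(6 + 2*1) = 3941*(6 + 2) = 3941*8 = 31528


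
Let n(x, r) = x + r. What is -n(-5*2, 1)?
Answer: 9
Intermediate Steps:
n(x, r) = r + x
-n(-5*2, 1) = -(1 - 5*2) = -(1 - 10) = -1*(-9) = 9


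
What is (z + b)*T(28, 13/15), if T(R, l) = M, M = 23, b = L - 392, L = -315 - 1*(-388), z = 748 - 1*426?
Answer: 69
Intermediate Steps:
z = 322 (z = 748 - 426 = 322)
L = 73 (L = -315 + 388 = 73)
b = -319 (b = 73 - 392 = -319)
T(R, l) = 23
(z + b)*T(28, 13/15) = (322 - 319)*23 = 3*23 = 69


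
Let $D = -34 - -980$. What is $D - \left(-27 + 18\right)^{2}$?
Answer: $865$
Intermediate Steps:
$D = 946$ ($D = -34 + 980 = 946$)
$D - \left(-27 + 18\right)^{2} = 946 - \left(-27 + 18\right)^{2} = 946 - \left(-9\right)^{2} = 946 - 81 = 865$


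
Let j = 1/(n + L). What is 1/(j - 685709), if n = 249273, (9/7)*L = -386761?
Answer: -463870/318079833839 ≈ -1.4583e-6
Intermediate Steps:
L = -2707327/9 (L = (7/9)*(-386761) = -2707327/9 ≈ -3.0081e+5)
j = -9/463870 (j = 1/(249273 - 2707327/9) = 1/(-463870/9) = -9/463870 ≈ -1.9402e-5)
1/(j - 685709) = 1/(-9/463870 - 685709) = 1/(-318079833839/463870) = -463870/318079833839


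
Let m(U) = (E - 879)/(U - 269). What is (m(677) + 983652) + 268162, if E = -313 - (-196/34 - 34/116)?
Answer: 503588581093/402288 ≈ 1.2518e+6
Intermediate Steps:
E = -302645/986 (E = -313 - (-196*1/34 - 34*1/116) = -313 - (-98/17 - 17/58) = -313 - 1*(-5973/986) = -313 + 5973/986 = -302645/986 ≈ -306.94)
m(U) = -1169339/(986*(-269 + U)) (m(U) = (-302645/986 - 879)/(U - 269) = -1169339/(986*(-269 + U)))
(m(677) + 983652) + 268162 = (-1169339/(-265234 + 986*677) + 983652) + 268162 = (-1169339/(-265234 + 667522) + 983652) + 268162 = (-1169339/402288 + 983652) + 268162 = 395710226437/402288 + 268162 = 503588581093/402288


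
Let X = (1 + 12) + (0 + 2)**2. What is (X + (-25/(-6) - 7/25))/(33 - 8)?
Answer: 3133/3750 ≈ 0.83547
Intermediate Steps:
X = 17 (X = 13 + 2**2 = 13 + 4 = 17)
(X + (-25/(-6) - 7/25))/(33 - 8) = (17 + (-25/(-6) - 7/25))/(33 - 8) = (17 + (-25*(-1/6) - 7*1/25))/25 = (17 + (25/6 - 7/25))*(1/25) = (17 + 583/150)*(1/25) = (3133/150)*(1/25) = 3133/3750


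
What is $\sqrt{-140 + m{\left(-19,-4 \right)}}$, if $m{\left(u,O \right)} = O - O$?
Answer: $2 i \sqrt{35} \approx 11.832 i$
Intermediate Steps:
$m{\left(u,O \right)} = 0$
$\sqrt{-140 + m{\left(-19,-4 \right)}} = \sqrt{-140 + 0} = \sqrt{-140} = 2 i \sqrt{35}$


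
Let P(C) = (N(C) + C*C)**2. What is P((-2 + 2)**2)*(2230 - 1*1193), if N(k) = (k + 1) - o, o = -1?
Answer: 4148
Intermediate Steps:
N(k) = 2 + k (N(k) = (k + 1) - 1*(-1) = (1 + k) + 1 = 2 + k)
P(C) = (2 + C + C**2)**2 (P(C) = ((2 + C) + C*C)**2 = ((2 + C) + C**2)**2 = (2 + C + C**2)**2)
P((-2 + 2)**2)*(2230 - 1*1193) = (2 + (-2 + 2)**2 + ((-2 + 2)**2)**2)**2*(2230 - 1*1193) = (2 + 0**2 + (0**2)**2)**2*(2230 - 1193) = (2 + 0 + 0**2)**2*1037 = (2 + 0 + 0)**2*1037 = 2**2*1037 = 4*1037 = 4148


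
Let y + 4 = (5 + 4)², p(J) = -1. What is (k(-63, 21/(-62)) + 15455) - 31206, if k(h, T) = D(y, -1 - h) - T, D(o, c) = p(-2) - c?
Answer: -980447/62 ≈ -15814.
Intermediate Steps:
y = 77 (y = -4 + (5 + 4)² = -4 + 9² = -4 + 81 = 77)
D(o, c) = -1 - c
k(h, T) = h - T (k(h, T) = (-1 - (-1 - h)) - T = (-1 + (1 + h)) - T = h - T)
(k(-63, 21/(-62)) + 15455) - 31206 = ((-63 - 21/(-62)) + 15455) - 31206 = ((-63 - 21*(-1)/62) + 15455) - 31206 = ((-63 - 1*(-21/62)) + 15455) - 31206 = ((-63 + 21/62) + 15455) - 31206 = (-3885/62 + 15455) - 31206 = 954325/62 - 31206 = -980447/62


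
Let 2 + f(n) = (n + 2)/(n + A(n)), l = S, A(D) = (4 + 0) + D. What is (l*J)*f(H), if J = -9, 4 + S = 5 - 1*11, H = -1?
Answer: -135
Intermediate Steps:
A(D) = 4 + D
S = -10 (S = -4 + (5 - 1*11) = -4 + (5 - 11) = -4 - 6 = -10)
l = -10
f(n) = -2 + (2 + n)/(4 + 2*n) (f(n) = -2 + (n + 2)/(n + (4 + n)) = -2 + (2 + n)/(4 + 2*n))
(l*J)*f(H) = -10*(-9)*(-3/2) = 90*(-3/2) = -135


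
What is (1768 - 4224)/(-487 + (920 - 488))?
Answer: 2456/55 ≈ 44.655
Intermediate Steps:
(1768 - 4224)/(-487 + (920 - 488)) = -2456/(-487 + 432) = -2456/(-55) = -2456*(-1/55) = 2456/55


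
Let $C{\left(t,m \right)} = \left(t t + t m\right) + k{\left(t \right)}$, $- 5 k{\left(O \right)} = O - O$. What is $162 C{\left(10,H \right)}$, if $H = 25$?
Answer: $56700$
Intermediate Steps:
$k{\left(O \right)} = 0$ ($k{\left(O \right)} = - \frac{O - O}{5} = \left(- \frac{1}{5}\right) 0 = 0$)
$C{\left(t,m \right)} = t^{2} + m t$ ($C{\left(t,m \right)} = \left(t t + t m\right) + 0 = \left(t^{2} + m t\right) + 0 = t^{2} + m t$)
$162 C{\left(10,H \right)} = 162 \cdot 10 \left(25 + 10\right) = 162 \cdot 10 \cdot 35 = 162 \cdot 350 = 56700$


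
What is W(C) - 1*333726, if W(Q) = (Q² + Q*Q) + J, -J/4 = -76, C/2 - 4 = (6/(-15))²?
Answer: -208302222/625 ≈ -3.3328e+5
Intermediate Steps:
C = 208/25 (C = 8 + 2*(6/(-15))² = 8 + 2*(6*(-1/15))² = 8 + 2*(-⅖)² = 8 + 2*(4/25) = 8 + 8/25 = 208/25 ≈ 8.3200)
J = 304 (J = -4*(-76) = 304)
W(Q) = 304 + 2*Q² (W(Q) = (Q² + Q*Q) + 304 = (Q² + Q²) + 304 = 2*Q² + 304 = 304 + 2*Q²)
W(C) - 1*333726 = (304 + 2*(208/25)²) - 1*333726 = (304 + 2*(43264/625)) - 333726 = (304 + 86528/625) - 333726 = 276528/625 - 333726 = -208302222/625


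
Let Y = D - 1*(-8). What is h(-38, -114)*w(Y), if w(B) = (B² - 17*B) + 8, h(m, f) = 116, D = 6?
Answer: -3944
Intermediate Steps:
Y = 14 (Y = 6 - 1*(-8) = 6 + 8 = 14)
w(B) = 8 + B² - 17*B
h(-38, -114)*w(Y) = 116*(8 + 14² - 17*14) = 116*(8 + 196 - 238) = 116*(-34) = -3944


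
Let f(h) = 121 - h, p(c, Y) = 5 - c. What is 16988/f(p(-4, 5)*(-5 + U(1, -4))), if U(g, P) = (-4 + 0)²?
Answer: 8494/11 ≈ 772.18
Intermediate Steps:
U(g, P) = 16 (U(g, P) = (-4)² = 16)
16988/f(p(-4, 5)*(-5 + U(1, -4))) = 16988/(121 - (5 - 1*(-4))*(-5 + 16)) = 16988/(121 - (5 + 4)*11) = 16988/(121 - 9*11) = 16988/(121 - 1*99) = 16988/(121 - 99) = 16988/22 = 16988*(1/22) = 8494/11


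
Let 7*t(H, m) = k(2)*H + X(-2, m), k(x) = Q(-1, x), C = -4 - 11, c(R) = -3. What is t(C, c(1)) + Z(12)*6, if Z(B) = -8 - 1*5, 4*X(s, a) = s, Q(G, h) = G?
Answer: -1063/14 ≈ -75.929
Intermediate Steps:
X(s, a) = s/4
Z(B) = -13 (Z(B) = -8 - 5 = -13)
C = -15
k(x) = -1
t(H, m) = -1/14 - H/7 (t(H, m) = (-H + (¼)*(-2))/7 = (-H - ½)/7 = (-½ - H)/7 = -1/14 - H/7)
t(C, c(1)) + Z(12)*6 = (-1/14 - ⅐*(-15)) - 13*6 = (-1/14 + 15/7) - 78 = 29/14 - 78 = -1063/14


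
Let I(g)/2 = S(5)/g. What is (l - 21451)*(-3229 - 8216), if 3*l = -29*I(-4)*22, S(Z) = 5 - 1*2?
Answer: 241855740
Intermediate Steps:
S(Z) = 3 (S(Z) = 5 - 2 = 3)
I(g) = 6/g (I(g) = 2*(3/g) = 6/g)
l = 319 (l = (-174/(-4)*22)/3 = (-174*(-1)/4*22)/3 = (-29*(-3/2)*22)/3 = ((87/2)*22)/3 = (⅓)*957 = 319)
(l - 21451)*(-3229 - 8216) = (319 - 21451)*(-3229 - 8216) = -21132*(-11445) = 241855740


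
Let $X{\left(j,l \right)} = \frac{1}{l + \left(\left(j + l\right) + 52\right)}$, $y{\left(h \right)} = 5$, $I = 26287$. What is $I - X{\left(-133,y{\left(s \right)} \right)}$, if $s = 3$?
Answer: $\frac{1866378}{71} \approx 26287.0$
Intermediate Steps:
$X{\left(j,l \right)} = \frac{1}{52 + j + 2 l}$ ($X{\left(j,l \right)} = \frac{1}{l + \left(52 + j + l\right)} = \frac{1}{52 + j + 2 l}$)
$I - X{\left(-133,y{\left(s \right)} \right)} = 26287 - \frac{1}{52 - 133 + 2 \cdot 5} = 26287 - \frac{1}{52 - 133 + 10} = 26287 - \frac{1}{-71} = 26287 - - \frac{1}{71} = 26287 + \frac{1}{71} = \frac{1866378}{71}$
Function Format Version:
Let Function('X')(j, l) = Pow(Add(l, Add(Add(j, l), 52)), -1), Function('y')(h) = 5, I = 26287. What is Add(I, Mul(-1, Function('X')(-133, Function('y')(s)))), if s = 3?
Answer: Rational(1866378, 71) ≈ 26287.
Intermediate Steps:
Function('X')(j, l) = Pow(Add(52, j, Mul(2, l)), -1) (Function('X')(j, l) = Pow(Add(l, Add(52, j, l)), -1) = Pow(Add(52, j, Mul(2, l)), -1))
Add(I, Mul(-1, Function('X')(-133, Function('y')(s)))) = Add(26287, Mul(-1, Pow(Add(52, -133, Mul(2, 5)), -1))) = Add(26287, Mul(-1, Pow(Add(52, -133, 10), -1))) = Add(26287, Mul(-1, Pow(-71, -1))) = Add(26287, Mul(-1, Rational(-1, 71))) = Add(26287, Rational(1, 71)) = Rational(1866378, 71)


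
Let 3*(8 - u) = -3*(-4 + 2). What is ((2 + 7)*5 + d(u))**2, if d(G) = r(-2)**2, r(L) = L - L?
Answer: 2025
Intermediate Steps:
u = 6 (u = 8 - (-1)*(-4 + 2) = 8 - (-1)*(-2) = 8 - 1/3*6 = 8 - 2 = 6)
r(L) = 0
d(G) = 0 (d(G) = 0**2 = 0)
((2 + 7)*5 + d(u))**2 = ((2 + 7)*5 + 0)**2 = (9*5 + 0)**2 = (45 + 0)**2 = 45**2 = 2025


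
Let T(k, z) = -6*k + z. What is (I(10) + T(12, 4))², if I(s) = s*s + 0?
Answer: 1024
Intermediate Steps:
I(s) = s² (I(s) = s² + 0 = s²)
T(k, z) = z - 6*k
(I(10) + T(12, 4))² = (10² + (4 - 6*12))² = (100 + (4 - 72))² = (100 - 68)² = 32² = 1024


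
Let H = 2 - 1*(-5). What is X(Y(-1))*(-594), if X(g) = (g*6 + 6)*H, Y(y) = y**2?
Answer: -49896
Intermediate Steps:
H = 7 (H = 2 + 5 = 7)
X(g) = 42 + 42*g (X(g) = (g*6 + 6)*7 = (6*g + 6)*7 = (6 + 6*g)*7 = 42 + 42*g)
X(Y(-1))*(-594) = (42 + 42*(-1)**2)*(-594) = (42 + 42*1)*(-594) = (42 + 42)*(-594) = 84*(-594) = -49896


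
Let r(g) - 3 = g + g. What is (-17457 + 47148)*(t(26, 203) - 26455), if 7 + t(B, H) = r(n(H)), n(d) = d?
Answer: -773539623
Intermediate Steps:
r(g) = 3 + 2*g (r(g) = 3 + (g + g) = 3 + 2*g)
t(B, H) = -4 + 2*H (t(B, H) = -7 + (3 + 2*H) = -4 + 2*H)
(-17457 + 47148)*(t(26, 203) - 26455) = (-17457 + 47148)*((-4 + 2*203) - 26455) = 29691*((-4 + 406) - 26455) = 29691*(402 - 26455) = 29691*(-26053) = -773539623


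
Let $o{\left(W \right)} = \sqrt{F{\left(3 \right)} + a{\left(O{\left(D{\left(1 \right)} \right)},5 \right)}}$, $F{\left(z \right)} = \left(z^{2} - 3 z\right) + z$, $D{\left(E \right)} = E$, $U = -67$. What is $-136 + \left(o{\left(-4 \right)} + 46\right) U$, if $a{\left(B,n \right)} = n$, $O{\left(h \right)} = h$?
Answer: $-3218 - 134 \sqrt{2} \approx -3407.5$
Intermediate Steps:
$F{\left(z \right)} = z^{2} - 2 z$
$o{\left(W \right)} = 2 \sqrt{2}$ ($o{\left(W \right)} = \sqrt{3 \left(-2 + 3\right) + 5} = \sqrt{3 \cdot 1 + 5} = \sqrt{3 + 5} = \sqrt{8} = 2 \sqrt{2}$)
$-136 + \left(o{\left(-4 \right)} + 46\right) U = -136 + \left(2 \sqrt{2} + 46\right) \left(-67\right) = -136 + \left(46 + 2 \sqrt{2}\right) \left(-67\right) = -136 - \left(3082 + 134 \sqrt{2}\right) = -3218 - 134 \sqrt{2}$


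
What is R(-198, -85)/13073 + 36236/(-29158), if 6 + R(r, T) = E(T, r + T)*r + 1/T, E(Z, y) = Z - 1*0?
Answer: 715726391/16200257695 ≈ 0.044180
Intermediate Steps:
E(Z, y) = Z (E(Z, y) = Z + 0 = Z)
R(r, T) = -6 + 1/T + T*r (R(r, T) = -6 + (T*r + 1/T) = -6 + (1/T + T*r) = -6 + 1/T + T*r)
R(-198, -85)/13073 + 36236/(-29158) = (-6 + 1/(-85) - 85*(-198))/13073 + 36236/(-29158) = (-6 - 1/85 + 16830)*(1/13073) + 36236*(-1/29158) = (1430039/85)*(1/13073) - 18118/14579 = 1430039/1111205 - 18118/14579 = 715726391/16200257695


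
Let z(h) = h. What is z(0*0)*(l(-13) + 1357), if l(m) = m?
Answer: 0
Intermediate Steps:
z(0*0)*(l(-13) + 1357) = (0*0)*(-13 + 1357) = 0*1344 = 0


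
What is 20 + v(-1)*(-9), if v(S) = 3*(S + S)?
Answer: 74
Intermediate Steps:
v(S) = 6*S (v(S) = 3*(2*S) = 6*S)
20 + v(-1)*(-9) = 20 + (6*(-1))*(-9) = 20 - 6*(-9) = 20 + 54 = 74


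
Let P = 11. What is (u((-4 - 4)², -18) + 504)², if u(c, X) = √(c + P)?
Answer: 254091 + 5040*√3 ≈ 2.6282e+5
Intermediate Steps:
u(c, X) = √(11 + c) (u(c, X) = √(c + 11) = √(11 + c))
(u((-4 - 4)², -18) + 504)² = (√(11 + (-4 - 4)²) + 504)² = (√(11 + (-8)²) + 504)² = (√(11 + 64) + 504)² = (√75 + 504)² = (5*√3 + 504)² = (504 + 5*√3)²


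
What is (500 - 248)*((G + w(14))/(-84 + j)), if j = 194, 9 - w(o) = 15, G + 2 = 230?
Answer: 27972/55 ≈ 508.58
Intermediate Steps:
G = 228 (G = -2 + 230 = 228)
w(o) = -6 (w(o) = 9 - 1*15 = 9 - 15 = -6)
(500 - 248)*((G + w(14))/(-84 + j)) = (500 - 248)*((228 - 6)/(-84 + 194)) = 252*(222/110) = 252*(222*(1/110)) = 252*(111/55) = 27972/55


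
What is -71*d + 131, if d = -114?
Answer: 8225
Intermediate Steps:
-71*d + 131 = -71*(-114) + 131 = 8094 + 131 = 8225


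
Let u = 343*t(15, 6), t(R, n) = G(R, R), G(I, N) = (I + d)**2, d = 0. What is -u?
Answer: -77175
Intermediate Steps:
G(I, N) = I**2 (G(I, N) = (I + 0)**2 = I**2)
t(R, n) = R**2
u = 77175 (u = 343*15**2 = 343*225 = 77175)
-u = -1*77175 = -77175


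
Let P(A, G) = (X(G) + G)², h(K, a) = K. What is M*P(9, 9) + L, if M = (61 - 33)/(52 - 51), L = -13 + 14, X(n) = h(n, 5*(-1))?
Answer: 9073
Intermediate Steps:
X(n) = n
L = 1
P(A, G) = 4*G² (P(A, G) = (G + G)² = (2*G)² = 4*G²)
M = 28 (M = 28/1 = 28*1 = 28)
M*P(9, 9) + L = 28*(4*9²) + 1 = 28*(4*81) + 1 = 28*324 + 1 = 9072 + 1 = 9073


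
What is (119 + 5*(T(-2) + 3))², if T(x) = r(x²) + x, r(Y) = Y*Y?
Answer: 41616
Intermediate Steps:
r(Y) = Y²
T(x) = x + x⁴ (T(x) = (x²)² + x = x⁴ + x = x + x⁴)
(119 + 5*(T(-2) + 3))² = (119 + 5*((-2 + (-2)⁴) + 3))² = (119 + 5*((-2 + 16) + 3))² = (119 + 5*(14 + 3))² = (119 + 5*17)² = (119 + 85)² = 204² = 41616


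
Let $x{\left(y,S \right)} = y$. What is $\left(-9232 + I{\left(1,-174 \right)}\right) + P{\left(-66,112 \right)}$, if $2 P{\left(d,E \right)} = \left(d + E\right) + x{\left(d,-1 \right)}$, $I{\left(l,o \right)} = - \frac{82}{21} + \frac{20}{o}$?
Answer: $- \frac{1876942}{203} \approx -9246.0$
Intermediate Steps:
$I{\left(l,o \right)} = - \frac{82}{21} + \frac{20}{o}$ ($I{\left(l,o \right)} = \left(-82\right) \frac{1}{21} + \frac{20}{o} = - \frac{82}{21} + \frac{20}{o}$)
$P{\left(d,E \right)} = d + \frac{E}{2}$ ($P{\left(d,E \right)} = \frac{\left(d + E\right) + d}{2} = \frac{\left(E + d\right) + d}{2} = \frac{E + 2 d}{2} = d + \frac{E}{2}$)
$\left(-9232 + I{\left(1,-174 \right)}\right) + P{\left(-66,112 \right)} = \left(-9232 - \left(\frac{82}{21} - \frac{20}{-174}\right)\right) + \left(-66 + \frac{1}{2} \cdot 112\right) = \left(-9232 + \left(- \frac{82}{21} + 20 \left(- \frac{1}{174}\right)\right)\right) + \left(-66 + 56\right) = \left(-9232 - \frac{816}{203}\right) - 10 = - \frac{1874912}{203} - 10 = - \frac{1876942}{203}$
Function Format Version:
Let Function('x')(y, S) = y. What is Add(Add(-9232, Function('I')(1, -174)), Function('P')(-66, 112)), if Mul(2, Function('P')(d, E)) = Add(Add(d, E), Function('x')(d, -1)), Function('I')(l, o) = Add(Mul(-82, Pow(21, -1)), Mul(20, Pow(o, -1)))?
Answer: Rational(-1876942, 203) ≈ -9246.0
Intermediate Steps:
Function('I')(l, o) = Add(Rational(-82, 21), Mul(20, Pow(o, -1))) (Function('I')(l, o) = Add(Mul(-82, Rational(1, 21)), Mul(20, Pow(o, -1))) = Add(Rational(-82, 21), Mul(20, Pow(o, -1))))
Function('P')(d, E) = Add(d, Mul(Rational(1, 2), E)) (Function('P')(d, E) = Mul(Rational(1, 2), Add(Add(d, E), d)) = Mul(Rational(1, 2), Add(Add(E, d), d)) = Mul(Rational(1, 2), Add(E, Mul(2, d))) = Add(d, Mul(Rational(1, 2), E)))
Add(Add(-9232, Function('I')(1, -174)), Function('P')(-66, 112)) = Add(Add(-9232, Add(Rational(-82, 21), Mul(20, Pow(-174, -1)))), Add(-66, Mul(Rational(1, 2), 112))) = Add(Add(-9232, Add(Rational(-82, 21), Mul(20, Rational(-1, 174)))), Add(-66, 56)) = Add(Add(-9232, Add(Rational(-82, 21), Rational(-10, 87))), -10) = Add(Add(-9232, Rational(-816, 203)), -10) = Add(Rational(-1874912, 203), -10) = Rational(-1876942, 203)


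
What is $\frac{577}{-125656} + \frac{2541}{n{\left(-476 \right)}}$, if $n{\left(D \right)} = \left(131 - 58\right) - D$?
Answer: $\frac{106325041}{22995048} \approx 4.6238$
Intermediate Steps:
$n{\left(D \right)} = 73 - D$ ($n{\left(D \right)} = \left(131 - 58\right) - D = 73 - D$)
$\frac{577}{-125656} + \frac{2541}{n{\left(-476 \right)}} = \frac{577}{-125656} + \frac{2541}{73 - -476} = 577 \left(- \frac{1}{125656}\right) + \frac{2541}{73 + 476} = - \frac{577}{125656} + \frac{2541}{549} = - \frac{577}{125656} + 2541 \cdot \frac{1}{549} = - \frac{577}{125656} + \frac{847}{183} = \frac{106325041}{22995048}$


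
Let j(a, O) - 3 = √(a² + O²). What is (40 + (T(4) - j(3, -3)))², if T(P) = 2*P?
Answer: 2043 - 270*√2 ≈ 1661.2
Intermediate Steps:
j(a, O) = 3 + √(O² + a²) (j(a, O) = 3 + √(a² + O²) = 3 + √(O² + a²))
(40 + (T(4) - j(3, -3)))² = (40 + (2*4 - (3 + √((-3)² + 3²))))² = (40 + (8 - (3 + √(9 + 9))))² = (40 + (8 - (3 + √18)))² = (40 + (8 - (3 + 3*√2)))² = (40 + (8 + (-3 - 3*√2)))² = (40 + (5 - 3*√2))² = (45 - 3*√2)²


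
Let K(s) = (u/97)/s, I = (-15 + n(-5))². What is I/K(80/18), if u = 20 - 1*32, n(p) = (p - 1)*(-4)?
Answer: -2910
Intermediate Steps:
n(p) = 4 - 4*p (n(p) = (-1 + p)*(-4) = 4 - 4*p)
u = -12 (u = 20 - 32 = -12)
I = 81 (I = (-15 + (4 - 4*(-5)))² = (-15 + (4 + 20))² = (-15 + 24)² = 9² = 81)
K(s) = -12/(97*s) (K(s) = (-12/97)/s = (-12*1/97)/s = -12/(97*s))
I/K(80/18) = 81/((-12/(97*(80/18)))) = 81/((-12/(97*(80*(1/18))))) = 81/((-12/(97*40/9))) = 81/((-12/97*9/40)) = 81/(-27/970) = 81*(-970/27) = -2910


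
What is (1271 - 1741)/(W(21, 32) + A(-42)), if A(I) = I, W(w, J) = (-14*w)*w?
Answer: 235/3108 ≈ 0.075611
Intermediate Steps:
W(w, J) = -14*w²
(1271 - 1741)/(W(21, 32) + A(-42)) = (1271 - 1741)/(-14*21² - 42) = -470/(-14*441 - 42) = -470/(-6174 - 42) = -470/(-6216) = -470*(-1/6216) = 235/3108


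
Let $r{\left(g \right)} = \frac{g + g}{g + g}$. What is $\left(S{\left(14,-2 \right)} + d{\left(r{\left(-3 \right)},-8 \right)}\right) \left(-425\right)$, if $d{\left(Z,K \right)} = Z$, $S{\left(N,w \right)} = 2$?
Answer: $-1275$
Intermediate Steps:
$r{\left(g \right)} = 1$ ($r{\left(g \right)} = \frac{2 g}{2 g} = 2 g \frac{1}{2 g} = 1$)
$\left(S{\left(14,-2 \right)} + d{\left(r{\left(-3 \right)},-8 \right)}\right) \left(-425\right) = \left(2 + 1\right) \left(-425\right) = 3 \left(-425\right) = -1275$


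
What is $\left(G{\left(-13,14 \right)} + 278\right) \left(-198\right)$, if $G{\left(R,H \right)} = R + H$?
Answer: $-55242$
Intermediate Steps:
$G{\left(R,H \right)} = H + R$
$\left(G{\left(-13,14 \right)} + 278\right) \left(-198\right) = \left(\left(14 - 13\right) + 278\right) \left(-198\right) = \left(1 + 278\right) \left(-198\right) = 279 \left(-198\right) = -55242$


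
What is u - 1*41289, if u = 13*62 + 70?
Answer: -40413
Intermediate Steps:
u = 876 (u = 806 + 70 = 876)
u - 1*41289 = 876 - 1*41289 = 876 - 41289 = -40413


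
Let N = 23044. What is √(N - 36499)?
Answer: 3*I*√1495 ≈ 116.0*I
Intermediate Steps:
√(N - 36499) = √(23044 - 36499) = √(-13455) = 3*I*√1495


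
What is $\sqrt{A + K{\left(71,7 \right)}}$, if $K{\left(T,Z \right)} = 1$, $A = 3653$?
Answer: $3 \sqrt{406} \approx 60.448$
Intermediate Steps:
$\sqrt{A + K{\left(71,7 \right)}} = \sqrt{3653 + 1} = \sqrt{3654} = 3 \sqrt{406}$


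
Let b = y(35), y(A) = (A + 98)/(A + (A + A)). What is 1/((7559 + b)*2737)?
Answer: 15/310386748 ≈ 4.8327e-8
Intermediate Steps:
y(A) = (98 + A)/(3*A) (y(A) = (98 + A)/(A + 2*A) = (98 + A)/((3*A)) = (98 + A)*(1/(3*A)) = (98 + A)/(3*A))
b = 19/15 (b = (⅓)*(98 + 35)/35 = (⅓)*(1/35)*133 = 19/15 ≈ 1.2667)
1/((7559 + b)*2737) = 1/((7559 + 19/15)*2737) = (1/2737)/(113404/15) = (15/113404)*(1/2737) = 15/310386748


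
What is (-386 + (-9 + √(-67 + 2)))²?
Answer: (395 - I*√65)² ≈ 1.5596e+5 - 6369.2*I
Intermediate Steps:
(-386 + (-9 + √(-67 + 2)))² = (-386 + (-9 + √(-65)))² = (-386 + (-9 + I*√65))² = (-395 + I*√65)²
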